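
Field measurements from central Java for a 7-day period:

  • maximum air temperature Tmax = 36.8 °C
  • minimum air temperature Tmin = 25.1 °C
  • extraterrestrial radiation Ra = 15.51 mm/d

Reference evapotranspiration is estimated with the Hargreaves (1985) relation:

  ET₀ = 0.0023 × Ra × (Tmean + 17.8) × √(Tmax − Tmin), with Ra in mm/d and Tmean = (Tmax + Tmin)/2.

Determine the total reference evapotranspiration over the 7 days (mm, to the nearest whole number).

Tmean = (36.8 + 25.1)/2 = 30.95 °C
ET₀ = 0.0023 × 15.51 × (30.95 + 17.8) × √11.7 = 0.0023 × 15.51 × 48.75 × 3.4205 = 5.9485 mm/d
Over 7 days: 5.9485 × 7 = 41.640 mm

42 mm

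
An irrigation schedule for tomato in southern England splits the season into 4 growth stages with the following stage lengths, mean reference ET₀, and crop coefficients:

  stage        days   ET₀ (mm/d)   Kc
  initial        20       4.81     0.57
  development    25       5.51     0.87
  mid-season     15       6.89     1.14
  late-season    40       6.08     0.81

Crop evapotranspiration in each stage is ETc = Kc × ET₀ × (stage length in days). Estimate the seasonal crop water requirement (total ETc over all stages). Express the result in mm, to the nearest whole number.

initial: 0.57 × 4.81 × 20 = 54.83 mm
development: 0.87 × 5.51 × 25 = 119.84 mm
mid-season: 1.14 × 6.89 × 15 = 117.82 mm
late-season: 0.81 × 6.08 × 40 = 196.99 mm
Seasonal total = 489.48 mm

489 mm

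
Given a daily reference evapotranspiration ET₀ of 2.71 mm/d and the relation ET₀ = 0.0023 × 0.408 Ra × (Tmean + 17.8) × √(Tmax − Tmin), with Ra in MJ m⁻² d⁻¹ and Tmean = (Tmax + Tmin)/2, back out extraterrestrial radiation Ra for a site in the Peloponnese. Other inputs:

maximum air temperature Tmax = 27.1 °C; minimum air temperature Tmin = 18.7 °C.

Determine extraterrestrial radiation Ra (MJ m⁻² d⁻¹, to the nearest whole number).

24 MJ m⁻² d⁻¹

Tmean = (27.1+18.7)/2 = 22.90 °C; ΔT = 8.4
Ra = ET₀ / [0.0023 × 0.408 × (Tmean+17.8) × √ΔT]
   = 2.71 / (0.0023 × 0.408 × 40.70 × 2.8983) = 24.482 MJ m⁻² d⁻¹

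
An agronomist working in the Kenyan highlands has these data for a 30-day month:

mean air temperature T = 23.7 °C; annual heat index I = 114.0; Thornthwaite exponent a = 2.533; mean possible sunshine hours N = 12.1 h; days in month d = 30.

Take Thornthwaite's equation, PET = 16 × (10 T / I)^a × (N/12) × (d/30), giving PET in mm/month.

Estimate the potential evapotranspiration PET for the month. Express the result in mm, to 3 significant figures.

103 mm

10T/I = 10 × 23.7 / 114.0 = 2.0789
(10T/I)^a = 2.0789^2.533 = 6.3837
Uncorrected PET = 16 × 6.3837 = 102.139 mm
Correction = (N/12)(d/30) = (12.1/12)(30/30) = 1.0083
PET = 102.139 × 1.0083 = 102.987 mm/month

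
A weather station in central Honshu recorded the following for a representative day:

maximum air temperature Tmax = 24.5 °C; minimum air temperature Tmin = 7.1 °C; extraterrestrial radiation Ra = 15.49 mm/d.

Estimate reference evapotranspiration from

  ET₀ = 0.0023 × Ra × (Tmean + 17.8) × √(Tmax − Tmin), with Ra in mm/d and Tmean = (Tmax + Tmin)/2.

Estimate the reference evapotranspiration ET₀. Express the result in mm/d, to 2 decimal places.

Tmean = (24.5 + 7.1)/2 = 15.80 °C
ET₀ = 0.0023 × 15.49 × (15.80 + 17.8) × √17.4 = 0.0023 × 15.49 × 33.60 × 4.1713 = 4.9933 mm/d

4.99 mm/d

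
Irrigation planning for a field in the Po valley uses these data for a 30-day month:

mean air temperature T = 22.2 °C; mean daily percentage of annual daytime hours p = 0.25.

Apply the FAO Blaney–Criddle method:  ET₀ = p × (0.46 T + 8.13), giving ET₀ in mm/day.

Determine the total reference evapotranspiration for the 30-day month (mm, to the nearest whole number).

138 mm

ET₀ = 0.25 × (0.46 × 22.2 + 8.13) = 0.25 × 18.342 = 4.5855 mm/d
Monthly total = 4.5855 × 30 = 137.565 mm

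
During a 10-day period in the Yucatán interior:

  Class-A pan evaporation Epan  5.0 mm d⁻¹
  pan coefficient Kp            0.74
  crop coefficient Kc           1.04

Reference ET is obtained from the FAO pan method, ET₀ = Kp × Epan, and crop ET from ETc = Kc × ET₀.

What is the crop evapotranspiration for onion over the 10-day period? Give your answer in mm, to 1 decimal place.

38.5 mm

ET₀ = 0.74 × 5.0 = 3.7000 mm/d
ETc = Kc × ET₀ = 1.04 × 3.7000 = 3.8480 mm/d
Over 10 days: 3.8480 × 10 = 38.480 mm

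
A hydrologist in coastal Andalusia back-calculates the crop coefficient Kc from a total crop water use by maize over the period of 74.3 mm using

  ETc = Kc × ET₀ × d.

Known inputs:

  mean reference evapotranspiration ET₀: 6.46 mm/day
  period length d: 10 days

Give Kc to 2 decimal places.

1.15

ETc = Kc × ET₀ × d  ⇒  Kc = ETc / (ET₀ × d)
Kc = 74.3 / (6.46 × 10) = 74.3 / 64.60 = 1.1502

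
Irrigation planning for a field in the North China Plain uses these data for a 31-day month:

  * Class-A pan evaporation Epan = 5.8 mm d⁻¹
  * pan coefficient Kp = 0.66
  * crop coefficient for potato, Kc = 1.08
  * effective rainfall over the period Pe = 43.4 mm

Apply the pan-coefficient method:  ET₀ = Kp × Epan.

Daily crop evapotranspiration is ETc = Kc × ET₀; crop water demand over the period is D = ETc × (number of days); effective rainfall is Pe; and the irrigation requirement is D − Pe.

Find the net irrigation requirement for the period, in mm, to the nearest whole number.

ET₀ = 0.66 × 5.8 = 3.8280 mm/d
ETc = Kc × ET₀ = 1.08 × 3.8280 = 4.1342 mm/d
Crop demand D = ETc × 31 d = 4.1342 × 31 = 128.160 mm
D − Pe = 128.160 − 43.4 = 84.760 mm

85 mm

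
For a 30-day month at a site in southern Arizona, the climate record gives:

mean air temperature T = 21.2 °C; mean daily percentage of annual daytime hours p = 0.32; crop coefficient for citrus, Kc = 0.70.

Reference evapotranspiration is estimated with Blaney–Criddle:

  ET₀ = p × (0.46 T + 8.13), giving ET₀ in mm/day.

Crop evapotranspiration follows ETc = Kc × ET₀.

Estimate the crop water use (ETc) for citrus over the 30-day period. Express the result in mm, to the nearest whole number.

120 mm

ET₀ = 0.32 × (0.46 × 21.2 + 8.13) = 0.32 × 17.882 = 5.7222 mm/d
ETc = Kc × ET₀ = 0.70 × 5.7222 = 4.0055 mm/d
Over 30 days: 4.0055 × 30 = 120.165 mm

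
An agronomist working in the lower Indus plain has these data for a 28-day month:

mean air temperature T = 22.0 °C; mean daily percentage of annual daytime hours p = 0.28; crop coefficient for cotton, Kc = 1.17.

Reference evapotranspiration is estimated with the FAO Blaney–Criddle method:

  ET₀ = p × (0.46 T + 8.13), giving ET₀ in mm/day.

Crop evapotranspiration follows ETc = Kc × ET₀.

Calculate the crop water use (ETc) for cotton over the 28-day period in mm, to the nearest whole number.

ET₀ = 0.28 × (0.46 × 22.0 + 8.13) = 0.28 × 18.250 = 5.1100 mm/d
ETc = Kc × ET₀ = 1.17 × 5.1100 = 5.9787 mm/d
Over 28 days: 5.9787 × 28 = 167.404 mm

167 mm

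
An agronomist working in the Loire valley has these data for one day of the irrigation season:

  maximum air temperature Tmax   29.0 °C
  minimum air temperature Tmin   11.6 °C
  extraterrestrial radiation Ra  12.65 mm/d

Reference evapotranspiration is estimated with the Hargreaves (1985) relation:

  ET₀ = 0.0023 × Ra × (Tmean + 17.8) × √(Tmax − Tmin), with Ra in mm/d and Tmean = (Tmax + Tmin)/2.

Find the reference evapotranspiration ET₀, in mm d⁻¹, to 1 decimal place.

Tmean = (29.0 + 11.6)/2 = 20.30 °C
ET₀ = 0.0023 × 12.65 × (20.30 + 17.8) × √17.4 = 0.0023 × 12.65 × 38.10 × 4.1713 = 4.6240 mm/d

4.6 mm d⁻¹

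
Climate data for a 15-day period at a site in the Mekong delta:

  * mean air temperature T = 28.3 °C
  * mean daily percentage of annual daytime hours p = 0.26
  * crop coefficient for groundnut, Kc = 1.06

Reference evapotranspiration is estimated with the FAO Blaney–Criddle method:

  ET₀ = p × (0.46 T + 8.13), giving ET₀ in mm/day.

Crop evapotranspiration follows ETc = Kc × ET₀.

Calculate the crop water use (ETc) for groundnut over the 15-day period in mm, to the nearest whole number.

87 mm

ET₀ = 0.26 × (0.46 × 28.3 + 8.13) = 0.26 × 21.148 = 5.4985 mm/d
ETc = Kc × ET₀ = 1.06 × 5.4985 = 5.8284 mm/d
Over 15 days: 5.8284 × 15 = 87.426 mm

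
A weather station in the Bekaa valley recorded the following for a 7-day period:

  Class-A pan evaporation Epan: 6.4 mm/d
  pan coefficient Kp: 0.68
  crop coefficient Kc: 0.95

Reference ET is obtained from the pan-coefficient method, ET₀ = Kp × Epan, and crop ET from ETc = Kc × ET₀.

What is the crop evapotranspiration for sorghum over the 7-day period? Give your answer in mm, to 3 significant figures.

ET₀ = 0.68 × 6.4 = 4.3520 mm/d
ETc = Kc × ET₀ = 0.95 × 4.3520 = 4.1344 mm/d
Over 7 days: 4.1344 × 7 = 28.941 mm

28.9 mm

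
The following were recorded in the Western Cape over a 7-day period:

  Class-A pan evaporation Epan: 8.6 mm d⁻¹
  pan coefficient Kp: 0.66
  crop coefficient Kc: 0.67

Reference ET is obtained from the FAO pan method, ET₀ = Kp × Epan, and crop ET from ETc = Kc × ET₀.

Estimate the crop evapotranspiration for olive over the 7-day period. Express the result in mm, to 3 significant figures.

ET₀ = 0.66 × 8.6 = 5.6760 mm/d
ETc = Kc × ET₀ = 0.67 × 5.6760 = 3.8029 mm/d
Over 7 days: 3.8029 × 7 = 26.620 mm

26.6 mm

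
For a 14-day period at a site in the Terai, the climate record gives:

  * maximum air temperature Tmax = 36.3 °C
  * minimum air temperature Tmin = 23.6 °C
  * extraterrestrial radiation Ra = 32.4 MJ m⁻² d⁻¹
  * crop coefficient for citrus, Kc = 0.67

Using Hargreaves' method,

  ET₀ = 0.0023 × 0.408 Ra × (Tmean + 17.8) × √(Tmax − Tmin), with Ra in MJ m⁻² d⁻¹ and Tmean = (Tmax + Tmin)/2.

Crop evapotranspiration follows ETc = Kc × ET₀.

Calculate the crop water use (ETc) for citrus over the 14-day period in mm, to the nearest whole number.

49 mm

Tmean = (36.3 + 23.6)/2 = 29.95 °C
0.408 Ra = 0.408 × 32.4 = 13.2192 mm/d equivalent
ET₀ = 0.0023 × 13.2192 × (29.95 + 17.8) × √12.7 = 0.0023 × 13.2192 × 47.75 × 3.5637 = 5.1738 mm/d
ETc = Kc × ET₀ = 0.67 × 5.1738 = 3.4664 mm/d
Over 14 days: 3.4664 × 14 = 48.530 mm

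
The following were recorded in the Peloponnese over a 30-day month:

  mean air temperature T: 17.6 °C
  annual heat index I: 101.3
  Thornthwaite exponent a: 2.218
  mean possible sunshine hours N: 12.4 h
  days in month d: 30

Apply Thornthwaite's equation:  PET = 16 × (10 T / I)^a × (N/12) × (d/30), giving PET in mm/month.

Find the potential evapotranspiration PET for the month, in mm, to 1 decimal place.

10T/I = 10 × 17.6 / 101.3 = 1.7374
(10T/I)^a = 1.7374^2.218 = 3.4048
Uncorrected PET = 16 × 3.4048 = 54.477 mm
Correction = (N/12)(d/30) = (12.4/12)(30/30) = 1.0333
PET = 54.477 × 1.0333 = 56.291 mm/month

56.3 mm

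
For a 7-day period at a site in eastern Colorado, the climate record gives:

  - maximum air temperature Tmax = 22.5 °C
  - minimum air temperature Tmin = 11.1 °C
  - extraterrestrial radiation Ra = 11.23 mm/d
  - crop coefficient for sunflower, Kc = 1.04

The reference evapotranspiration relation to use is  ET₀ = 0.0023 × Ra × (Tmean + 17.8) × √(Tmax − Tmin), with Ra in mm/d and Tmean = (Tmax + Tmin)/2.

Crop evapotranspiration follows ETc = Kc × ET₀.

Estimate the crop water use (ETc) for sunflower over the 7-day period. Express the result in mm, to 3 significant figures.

22.0 mm

Tmean = (22.5 + 11.1)/2 = 16.80 °C
ET₀ = 0.0023 × 11.23 × (16.80 + 17.8) × √11.4 = 0.0023 × 11.23 × 34.60 × 3.3764 = 3.0174 mm/d
ETc = Kc × ET₀ = 1.04 × 3.0174 = 3.1381 mm/d
Over 7 days: 3.1381 × 7 = 21.967 mm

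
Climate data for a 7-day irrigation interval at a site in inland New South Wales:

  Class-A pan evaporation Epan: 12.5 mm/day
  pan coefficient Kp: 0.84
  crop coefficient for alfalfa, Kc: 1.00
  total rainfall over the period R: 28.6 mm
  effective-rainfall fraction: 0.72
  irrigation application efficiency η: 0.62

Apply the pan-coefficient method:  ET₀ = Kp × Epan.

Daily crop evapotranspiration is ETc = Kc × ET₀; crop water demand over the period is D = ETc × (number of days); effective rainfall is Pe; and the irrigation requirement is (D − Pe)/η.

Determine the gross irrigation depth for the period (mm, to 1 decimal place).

ET₀ = 0.84 × 12.5 = 10.5000 mm/d
ETc = Kc × ET₀ = 1.00 × 10.5000 = 10.5000 mm/d
Crop demand D = ETc × 7 d = 10.5000 × 7 = 73.500 mm
Pe = 0.72 × 28.6 = 20.592 mm
D − Pe = 73.500 − 20.592 = 52.908 mm
Gross irrigation = 52.908 / 0.62 = 85.335 mm

85.3 mm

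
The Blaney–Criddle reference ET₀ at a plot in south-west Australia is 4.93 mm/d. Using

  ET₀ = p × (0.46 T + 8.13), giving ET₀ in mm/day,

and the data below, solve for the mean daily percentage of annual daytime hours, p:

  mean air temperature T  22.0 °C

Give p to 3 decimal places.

p = ET₀ / (0.46 T + 8.13) = 4.93 / (0.46 × 22.0 + 8.13) = 4.93 / 18.250 = 0.2701

0.270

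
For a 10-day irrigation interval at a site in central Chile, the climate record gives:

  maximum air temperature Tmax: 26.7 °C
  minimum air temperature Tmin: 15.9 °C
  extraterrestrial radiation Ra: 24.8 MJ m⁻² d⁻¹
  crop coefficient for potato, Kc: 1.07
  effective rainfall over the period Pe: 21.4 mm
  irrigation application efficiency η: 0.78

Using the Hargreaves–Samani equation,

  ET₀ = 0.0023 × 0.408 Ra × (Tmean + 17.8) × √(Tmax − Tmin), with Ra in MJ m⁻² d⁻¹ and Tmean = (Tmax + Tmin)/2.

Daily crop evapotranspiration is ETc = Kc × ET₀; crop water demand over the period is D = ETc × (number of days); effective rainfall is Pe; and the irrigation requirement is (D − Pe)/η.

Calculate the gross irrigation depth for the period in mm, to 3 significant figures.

Tmean = (26.7 + 15.9)/2 = 21.30 °C
0.408 Ra = 0.408 × 24.8 = 10.1184 mm/d equivalent
ET₀ = 0.0023 × 10.1184 × (21.30 + 17.8) × √10.8 = 0.0023 × 10.1184 × 39.10 × 3.2863 = 2.9904 mm/d
ETc = Kc × ET₀ = 1.07 × 2.9904 = 3.1997 mm/d
Crop demand D = ETc × 10 d = 3.1997 × 10 = 31.997 mm
D − Pe = 31.997 − 21.4 = 10.597 mm
Gross irrigation = 10.597 / 0.78 = 13.586 mm

13.6 mm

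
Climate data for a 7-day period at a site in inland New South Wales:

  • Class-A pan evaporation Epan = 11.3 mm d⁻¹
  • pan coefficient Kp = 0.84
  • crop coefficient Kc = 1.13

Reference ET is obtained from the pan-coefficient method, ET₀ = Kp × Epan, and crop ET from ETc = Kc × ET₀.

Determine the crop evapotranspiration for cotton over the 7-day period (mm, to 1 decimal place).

ET₀ = 0.84 × 11.3 = 9.4920 mm/d
ETc = Kc × ET₀ = 1.13 × 9.4920 = 10.7260 mm/d
Over 7 days: 10.7260 × 7 = 75.082 mm

75.1 mm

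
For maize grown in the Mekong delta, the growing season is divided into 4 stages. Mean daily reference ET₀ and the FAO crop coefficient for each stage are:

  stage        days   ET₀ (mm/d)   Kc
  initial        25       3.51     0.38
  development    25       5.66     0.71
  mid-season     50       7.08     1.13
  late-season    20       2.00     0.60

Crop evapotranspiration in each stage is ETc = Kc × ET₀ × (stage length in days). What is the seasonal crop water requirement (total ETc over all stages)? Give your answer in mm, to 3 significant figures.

initial: 0.38 × 3.51 × 25 = 33.35 mm
development: 0.71 × 5.66 × 25 = 100.47 mm
mid-season: 1.13 × 7.08 × 50 = 400.02 mm
late-season: 0.60 × 2.00 × 20 = 24.00 mm
Seasonal total = 557.84 mm

558 mm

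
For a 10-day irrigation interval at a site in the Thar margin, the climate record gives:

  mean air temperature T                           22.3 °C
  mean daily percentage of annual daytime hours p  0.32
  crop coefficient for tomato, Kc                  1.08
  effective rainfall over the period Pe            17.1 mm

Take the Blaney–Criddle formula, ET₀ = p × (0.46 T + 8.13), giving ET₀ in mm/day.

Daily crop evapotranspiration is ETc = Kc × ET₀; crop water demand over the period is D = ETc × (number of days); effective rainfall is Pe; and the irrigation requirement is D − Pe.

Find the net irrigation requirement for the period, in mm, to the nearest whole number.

46 mm

ET₀ = 0.32 × (0.46 × 22.3 + 8.13) = 0.32 × 18.388 = 5.8842 mm/d
ETc = Kc × ET₀ = 1.08 × 5.8842 = 6.3549 mm/d
Crop demand D = ETc × 10 d = 6.3549 × 10 = 63.549 mm
D − Pe = 63.549 − 17.1 = 46.449 mm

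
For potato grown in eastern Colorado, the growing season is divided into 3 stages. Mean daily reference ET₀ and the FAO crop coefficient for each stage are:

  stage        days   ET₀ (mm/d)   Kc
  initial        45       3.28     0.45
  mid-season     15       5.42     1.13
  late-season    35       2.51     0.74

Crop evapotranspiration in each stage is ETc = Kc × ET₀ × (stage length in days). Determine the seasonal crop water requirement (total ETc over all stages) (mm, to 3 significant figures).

223 mm

initial: 0.45 × 3.28 × 45 = 66.42 mm
mid-season: 1.13 × 5.42 × 15 = 91.87 mm
late-season: 0.74 × 2.51 × 35 = 65.01 mm
Seasonal total = 223.30 mm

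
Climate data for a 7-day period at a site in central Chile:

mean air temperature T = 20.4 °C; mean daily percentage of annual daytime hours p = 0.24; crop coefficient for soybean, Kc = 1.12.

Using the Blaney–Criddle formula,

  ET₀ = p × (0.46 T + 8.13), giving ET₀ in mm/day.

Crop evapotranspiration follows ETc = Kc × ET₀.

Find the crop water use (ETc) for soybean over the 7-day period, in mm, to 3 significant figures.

ET₀ = 0.24 × (0.46 × 20.4 + 8.13) = 0.24 × 17.514 = 4.2034 mm/d
ETc = Kc × ET₀ = 1.12 × 4.2034 = 4.7078 mm/d
Over 7 days: 4.7078 × 7 = 32.955 mm

33.0 mm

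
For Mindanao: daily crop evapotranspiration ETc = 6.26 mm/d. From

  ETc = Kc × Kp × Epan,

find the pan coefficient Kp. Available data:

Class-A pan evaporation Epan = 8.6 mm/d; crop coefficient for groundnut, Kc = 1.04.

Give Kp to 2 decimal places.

ETc = Kc × Kp × Epan  ⇒  Kp = ETc / (Kc × Epan)
Kp = 6.26 / (1.04 × 8.6) = 6.26 / 8.944 = 0.6999

0.70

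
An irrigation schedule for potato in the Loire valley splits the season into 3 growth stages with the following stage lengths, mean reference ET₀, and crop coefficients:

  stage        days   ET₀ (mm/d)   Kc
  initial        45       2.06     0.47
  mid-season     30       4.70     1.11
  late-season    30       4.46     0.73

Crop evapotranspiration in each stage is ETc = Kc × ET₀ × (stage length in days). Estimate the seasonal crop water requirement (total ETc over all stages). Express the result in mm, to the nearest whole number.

initial: 0.47 × 2.06 × 45 = 43.57 mm
mid-season: 1.11 × 4.70 × 30 = 156.51 mm
late-season: 0.73 × 4.46 × 30 = 97.67 mm
Seasonal total = 297.75 mm

298 mm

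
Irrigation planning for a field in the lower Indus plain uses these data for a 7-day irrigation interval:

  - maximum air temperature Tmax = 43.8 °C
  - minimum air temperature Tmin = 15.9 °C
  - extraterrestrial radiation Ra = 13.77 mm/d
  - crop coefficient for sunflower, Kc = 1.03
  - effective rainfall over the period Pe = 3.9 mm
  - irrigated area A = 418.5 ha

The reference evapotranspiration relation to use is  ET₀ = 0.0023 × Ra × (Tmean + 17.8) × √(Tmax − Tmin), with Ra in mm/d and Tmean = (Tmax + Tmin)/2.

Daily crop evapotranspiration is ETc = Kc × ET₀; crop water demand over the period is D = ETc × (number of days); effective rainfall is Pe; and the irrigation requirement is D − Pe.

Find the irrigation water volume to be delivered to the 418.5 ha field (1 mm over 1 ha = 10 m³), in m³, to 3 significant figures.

224000 m³

Tmean = (43.8 + 15.9)/2 = 29.85 °C
ET₀ = 0.0023 × 13.77 × (29.85 + 17.8) × √27.9 = 0.0023 × 13.77 × 47.65 × 5.2820 = 7.9712 mm/d
ETc = Kc × ET₀ = 1.03 × 7.9712 = 8.2103 mm/d
Crop demand D = ETc × 7 d = 8.2103 × 7 = 57.472 mm
D − Pe = 57.472 − 3.9 = 53.572 mm
Volume = 53.572 mm × 418.5 ha × 10 = 224198.8 m³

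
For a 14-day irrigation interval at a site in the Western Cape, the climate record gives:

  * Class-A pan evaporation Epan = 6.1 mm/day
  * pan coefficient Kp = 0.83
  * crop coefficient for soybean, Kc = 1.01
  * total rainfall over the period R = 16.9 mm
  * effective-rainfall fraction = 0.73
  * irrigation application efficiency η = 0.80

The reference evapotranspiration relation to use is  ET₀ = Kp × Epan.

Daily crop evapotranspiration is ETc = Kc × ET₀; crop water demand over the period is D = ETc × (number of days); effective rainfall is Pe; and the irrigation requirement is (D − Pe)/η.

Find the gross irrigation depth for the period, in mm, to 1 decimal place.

ET₀ = 0.83 × 6.1 = 5.0630 mm/d
ETc = Kc × ET₀ = 1.01 × 5.0630 = 5.1136 mm/d
Crop demand D = ETc × 14 d = 5.1136 × 14 = 71.590 mm
Pe = 0.73 × 16.9 = 12.337 mm
D − Pe = 71.590 − 12.337 = 59.253 mm
Gross irrigation = 59.253 / 0.80 = 74.066 mm

74.1 mm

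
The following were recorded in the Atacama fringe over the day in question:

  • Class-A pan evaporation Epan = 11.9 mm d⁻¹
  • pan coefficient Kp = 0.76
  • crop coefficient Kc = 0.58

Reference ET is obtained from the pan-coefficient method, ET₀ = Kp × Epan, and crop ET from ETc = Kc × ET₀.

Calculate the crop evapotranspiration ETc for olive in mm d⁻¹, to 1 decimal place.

5.2 mm d⁻¹

ET₀ = 0.76 × 11.9 = 9.0440 mm/d
ETc = Kc × ET₀ = 0.58 × 9.0440 = 5.2455 mm/d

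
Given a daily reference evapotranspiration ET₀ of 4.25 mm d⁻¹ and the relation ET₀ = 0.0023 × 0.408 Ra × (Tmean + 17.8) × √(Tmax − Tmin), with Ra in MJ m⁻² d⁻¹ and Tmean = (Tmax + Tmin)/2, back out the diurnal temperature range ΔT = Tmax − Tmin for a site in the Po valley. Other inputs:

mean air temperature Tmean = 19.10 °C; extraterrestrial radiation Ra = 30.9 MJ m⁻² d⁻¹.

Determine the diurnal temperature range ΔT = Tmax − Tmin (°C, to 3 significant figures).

15.8 °C

√ΔT = ET₀ / [0.0023 × 0.408 × Ra × (Tmean+17.8)] = 4.25 / (0.0023 × 12.6072 × 36.90) = 3.9721
ΔT = 3.9721² = 15.778 °C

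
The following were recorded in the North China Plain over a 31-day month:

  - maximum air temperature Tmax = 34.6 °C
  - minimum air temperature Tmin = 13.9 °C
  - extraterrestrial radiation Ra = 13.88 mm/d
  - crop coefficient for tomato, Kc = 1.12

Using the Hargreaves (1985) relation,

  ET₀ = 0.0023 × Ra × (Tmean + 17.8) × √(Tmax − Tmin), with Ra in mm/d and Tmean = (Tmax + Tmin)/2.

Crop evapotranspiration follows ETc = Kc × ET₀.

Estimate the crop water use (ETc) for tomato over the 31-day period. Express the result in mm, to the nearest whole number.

Tmean = (34.6 + 13.9)/2 = 24.25 °C
ET₀ = 0.0023 × 13.88 × (24.25 + 17.8) × √20.7 = 0.0023 × 13.88 × 42.05 × 4.5497 = 6.1075 mm/d
ETc = Kc × ET₀ = 1.12 × 6.1075 = 6.8404 mm/d
Over 31 days: 6.8404 × 31 = 212.052 mm

212 mm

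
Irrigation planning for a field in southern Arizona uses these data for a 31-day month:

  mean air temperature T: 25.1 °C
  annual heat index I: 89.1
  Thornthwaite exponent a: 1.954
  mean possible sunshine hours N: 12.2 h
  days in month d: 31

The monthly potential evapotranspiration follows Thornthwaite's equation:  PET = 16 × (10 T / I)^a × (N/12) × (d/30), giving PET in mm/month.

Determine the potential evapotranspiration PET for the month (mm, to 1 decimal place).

10T/I = 10 × 25.1 / 89.1 = 2.8171
(10T/I)^a = 2.8171^1.954 = 7.5668
Uncorrected PET = 16 × 7.5668 = 121.069 mm
Correction = (N/12)(d/30) = (12.2/12)(31/30) = 1.0506
PET = 121.069 × 1.0506 = 127.195 mm/month

127.2 mm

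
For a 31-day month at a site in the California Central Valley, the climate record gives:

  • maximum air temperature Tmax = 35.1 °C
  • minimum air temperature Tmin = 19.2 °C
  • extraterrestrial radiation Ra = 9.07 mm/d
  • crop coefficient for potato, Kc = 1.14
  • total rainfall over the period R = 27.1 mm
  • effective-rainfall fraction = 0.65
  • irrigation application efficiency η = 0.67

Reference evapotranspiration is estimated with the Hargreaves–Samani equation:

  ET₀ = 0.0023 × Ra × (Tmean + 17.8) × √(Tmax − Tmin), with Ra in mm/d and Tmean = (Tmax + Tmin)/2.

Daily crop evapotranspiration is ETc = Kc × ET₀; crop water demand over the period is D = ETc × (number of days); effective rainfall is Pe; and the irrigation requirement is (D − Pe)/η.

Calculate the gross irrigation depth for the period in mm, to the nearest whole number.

Tmean = (35.1 + 19.2)/2 = 27.15 °C
ET₀ = 0.0023 × 9.07 × (27.15 + 17.8) × √15.9 = 0.0023 × 9.07 × 44.95 × 3.9875 = 3.7391 mm/d
ETc = Kc × ET₀ = 1.14 × 3.7391 = 4.2626 mm/d
Crop demand D = ETc × 31 d = 4.2626 × 31 = 132.141 mm
Pe = 0.65 × 27.1 = 17.615 mm
D − Pe = 132.141 − 17.615 = 114.526 mm
Gross irrigation = 114.526 / 0.67 = 170.934 mm

171 mm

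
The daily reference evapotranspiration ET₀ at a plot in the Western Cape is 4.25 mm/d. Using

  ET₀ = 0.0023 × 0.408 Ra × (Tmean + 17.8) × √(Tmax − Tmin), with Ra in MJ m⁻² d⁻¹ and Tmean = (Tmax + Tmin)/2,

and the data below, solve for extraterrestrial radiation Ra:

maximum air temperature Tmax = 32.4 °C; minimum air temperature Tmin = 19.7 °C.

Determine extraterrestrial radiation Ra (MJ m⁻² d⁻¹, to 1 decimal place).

Tmean = (32.4+19.7)/2 = 26.05 °C; ΔT = 12.7
Ra = ET₀ / [0.0023 × 0.408 × (Tmean+17.8) × √ΔT]
   = 4.25 / (0.0023 × 0.408 × 43.85 × 3.5637) = 28.982 MJ m⁻² d⁻¹

29.0 MJ m⁻² d⁻¹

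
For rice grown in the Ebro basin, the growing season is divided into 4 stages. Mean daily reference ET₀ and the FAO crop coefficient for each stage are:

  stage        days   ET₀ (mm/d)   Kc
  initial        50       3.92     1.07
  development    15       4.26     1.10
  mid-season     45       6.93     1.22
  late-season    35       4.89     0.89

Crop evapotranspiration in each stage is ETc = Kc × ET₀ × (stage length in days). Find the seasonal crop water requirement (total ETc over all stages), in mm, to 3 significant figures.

813 mm

initial: 1.07 × 3.92 × 50 = 209.72 mm
development: 1.10 × 4.26 × 15 = 70.29 mm
mid-season: 1.22 × 6.93 × 45 = 380.46 mm
late-season: 0.89 × 4.89 × 35 = 152.32 mm
Seasonal total = 812.79 mm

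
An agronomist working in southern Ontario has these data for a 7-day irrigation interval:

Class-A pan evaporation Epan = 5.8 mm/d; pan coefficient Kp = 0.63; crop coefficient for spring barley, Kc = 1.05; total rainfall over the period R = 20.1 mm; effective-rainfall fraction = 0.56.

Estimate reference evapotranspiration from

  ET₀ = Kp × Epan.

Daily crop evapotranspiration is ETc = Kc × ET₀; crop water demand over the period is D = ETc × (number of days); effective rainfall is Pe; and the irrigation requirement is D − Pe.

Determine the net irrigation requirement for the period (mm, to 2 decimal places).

15.60 mm

ET₀ = 0.63 × 5.8 = 3.6540 mm/d
ETc = Kc × ET₀ = 1.05 × 3.6540 = 3.8367 mm/d
Crop demand D = ETc × 7 d = 3.8367 × 7 = 26.857 mm
Pe = 0.56 × 20.1 = 11.256 mm
D − Pe = 26.857 − 11.256 = 15.601 mm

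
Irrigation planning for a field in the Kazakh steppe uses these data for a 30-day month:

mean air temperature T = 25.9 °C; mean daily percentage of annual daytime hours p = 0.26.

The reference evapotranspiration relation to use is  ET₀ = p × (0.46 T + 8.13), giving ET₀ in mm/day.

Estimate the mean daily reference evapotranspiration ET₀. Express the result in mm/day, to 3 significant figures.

ET₀ = 0.26 × (0.46 × 25.9 + 8.13) = 0.26 × 20.044 = 5.2114 mm/d

5.21 mm/day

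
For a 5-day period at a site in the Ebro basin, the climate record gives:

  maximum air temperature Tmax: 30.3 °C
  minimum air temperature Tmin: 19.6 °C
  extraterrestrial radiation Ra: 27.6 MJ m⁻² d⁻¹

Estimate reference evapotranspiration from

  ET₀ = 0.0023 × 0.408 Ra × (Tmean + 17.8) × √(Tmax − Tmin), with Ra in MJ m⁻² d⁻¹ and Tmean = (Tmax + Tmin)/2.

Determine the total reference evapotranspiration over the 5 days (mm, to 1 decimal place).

18.1 mm

Tmean = (30.3 + 19.6)/2 = 24.95 °C
0.408 Ra = 0.408 × 27.6 = 11.2608 mm/d equivalent
ET₀ = 0.0023 × 11.2608 × (24.95 + 17.8) × √10.7 = 0.0023 × 11.2608 × 42.75 × 3.2711 = 3.6218 mm/d
Over 5 days: 3.6218 × 5 = 18.109 mm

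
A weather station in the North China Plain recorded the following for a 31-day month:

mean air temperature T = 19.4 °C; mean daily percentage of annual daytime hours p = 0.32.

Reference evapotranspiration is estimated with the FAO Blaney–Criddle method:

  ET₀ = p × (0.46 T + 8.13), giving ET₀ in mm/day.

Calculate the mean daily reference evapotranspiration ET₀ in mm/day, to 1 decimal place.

ET₀ = 0.32 × (0.46 × 19.4 + 8.13) = 0.32 × 17.054 = 5.4573 mm/d

5.5 mm/day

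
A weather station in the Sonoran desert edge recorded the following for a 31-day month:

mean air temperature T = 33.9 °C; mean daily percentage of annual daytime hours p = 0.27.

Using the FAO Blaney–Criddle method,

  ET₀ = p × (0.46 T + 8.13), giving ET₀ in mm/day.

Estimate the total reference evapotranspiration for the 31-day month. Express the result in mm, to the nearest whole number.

199 mm

ET₀ = 0.27 × (0.46 × 33.9 + 8.13) = 0.27 × 23.724 = 6.4055 mm/d
Monthly total = 6.4055 × 31 = 198.571 mm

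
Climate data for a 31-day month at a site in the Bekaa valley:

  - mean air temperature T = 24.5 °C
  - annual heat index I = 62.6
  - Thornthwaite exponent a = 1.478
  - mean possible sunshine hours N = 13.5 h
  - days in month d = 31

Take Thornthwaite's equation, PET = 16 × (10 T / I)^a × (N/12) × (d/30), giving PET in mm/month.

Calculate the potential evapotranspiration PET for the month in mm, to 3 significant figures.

10T/I = 10 × 24.5 / 62.6 = 3.9137
(10T/I)^a = 3.9137^1.478 = 7.5135
Uncorrected PET = 16 × 7.5135 = 120.216 mm
Correction = (N/12)(d/30) = (13.5/12)(31/30) = 1.1625
PET = 120.216 × 1.1625 = 139.751 mm/month

140 mm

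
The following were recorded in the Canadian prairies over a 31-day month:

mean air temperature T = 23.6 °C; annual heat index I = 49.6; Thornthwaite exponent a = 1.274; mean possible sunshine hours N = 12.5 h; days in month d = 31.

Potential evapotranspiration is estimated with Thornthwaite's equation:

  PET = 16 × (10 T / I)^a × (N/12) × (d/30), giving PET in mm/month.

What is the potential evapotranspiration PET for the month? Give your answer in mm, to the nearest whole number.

126 mm

10T/I = 10 × 23.6 / 49.6 = 4.7581
(10T/I)^a = 4.7581^1.274 = 7.2954
Uncorrected PET = 16 × 7.2954 = 116.726 mm
Correction = (N/12)(d/30) = (12.5/12)(31/30) = 1.0764
PET = 116.726 × 1.0764 = 125.644 mm/month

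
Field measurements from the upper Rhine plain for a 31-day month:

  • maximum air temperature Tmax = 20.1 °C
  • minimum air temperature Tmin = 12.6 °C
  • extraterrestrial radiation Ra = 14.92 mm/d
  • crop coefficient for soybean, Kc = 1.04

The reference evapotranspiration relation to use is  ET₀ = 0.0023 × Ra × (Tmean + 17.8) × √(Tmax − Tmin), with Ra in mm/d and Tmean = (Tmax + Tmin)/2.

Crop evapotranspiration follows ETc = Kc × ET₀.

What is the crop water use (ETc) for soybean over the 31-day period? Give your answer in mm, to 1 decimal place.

Tmean = (20.1 + 12.6)/2 = 16.35 °C
ET₀ = 0.0023 × 14.92 × (16.35 + 17.8) × √7.5 = 0.0023 × 14.92 × 34.15 × 2.7386 = 3.2093 mm/d
ETc = Kc × ET₀ = 1.04 × 3.2093 = 3.3377 mm/d
Over 31 days: 3.3377 × 31 = 103.469 mm

103.5 mm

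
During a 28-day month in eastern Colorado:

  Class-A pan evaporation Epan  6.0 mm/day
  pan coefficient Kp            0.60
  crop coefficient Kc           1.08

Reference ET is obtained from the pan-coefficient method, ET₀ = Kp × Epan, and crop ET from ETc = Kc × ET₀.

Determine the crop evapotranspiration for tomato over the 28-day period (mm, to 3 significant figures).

ET₀ = 0.60 × 6.0 = 3.6000 mm/d
ETc = Kc × ET₀ = 1.08 × 3.6000 = 3.8880 mm/d
Over 28 days: 3.8880 × 28 = 108.864 mm

109 mm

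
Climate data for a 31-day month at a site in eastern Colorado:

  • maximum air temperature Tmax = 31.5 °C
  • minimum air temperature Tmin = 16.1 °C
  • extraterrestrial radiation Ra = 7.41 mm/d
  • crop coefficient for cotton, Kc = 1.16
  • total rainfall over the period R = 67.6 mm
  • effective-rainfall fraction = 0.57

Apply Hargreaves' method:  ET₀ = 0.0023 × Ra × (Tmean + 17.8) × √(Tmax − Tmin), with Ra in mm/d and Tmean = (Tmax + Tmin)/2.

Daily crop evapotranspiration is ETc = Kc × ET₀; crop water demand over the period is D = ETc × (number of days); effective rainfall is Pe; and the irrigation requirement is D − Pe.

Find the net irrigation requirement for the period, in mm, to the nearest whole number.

62 mm

Tmean = (31.5 + 16.1)/2 = 23.80 °C
ET₀ = 0.0023 × 7.41 × (23.80 + 17.8) × √15.4 = 0.0023 × 7.41 × 41.60 × 3.9243 = 2.7823 mm/d
ETc = Kc × ET₀ = 1.16 × 2.7823 = 3.2275 mm/d
Crop demand D = ETc × 31 d = 3.2275 × 31 = 100.053 mm
Pe = 0.57 × 67.6 = 38.532 mm
D − Pe = 100.053 − 38.532 = 61.521 mm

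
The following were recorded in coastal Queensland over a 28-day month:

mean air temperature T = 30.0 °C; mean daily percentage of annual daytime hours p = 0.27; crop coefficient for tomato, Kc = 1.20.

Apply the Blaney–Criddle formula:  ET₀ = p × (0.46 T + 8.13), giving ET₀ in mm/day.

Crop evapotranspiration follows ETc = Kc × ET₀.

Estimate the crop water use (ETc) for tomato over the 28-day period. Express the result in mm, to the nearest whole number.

ET₀ = 0.27 × (0.46 × 30.0 + 8.13) = 0.27 × 21.930 = 5.9211 mm/d
ETc = Kc × ET₀ = 1.20 × 5.9211 = 7.1053 mm/d
Over 28 days: 7.1053 × 28 = 198.948 mm

199 mm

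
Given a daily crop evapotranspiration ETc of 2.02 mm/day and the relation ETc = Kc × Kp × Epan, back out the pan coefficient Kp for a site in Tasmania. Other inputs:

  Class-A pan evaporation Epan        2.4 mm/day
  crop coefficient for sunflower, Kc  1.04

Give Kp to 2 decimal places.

ETc = Kc × Kp × Epan  ⇒  Kp = ETc / (Kc × Epan)
Kp = 2.02 / (1.04 × 2.4) = 2.02 / 2.496 = 0.8093

0.81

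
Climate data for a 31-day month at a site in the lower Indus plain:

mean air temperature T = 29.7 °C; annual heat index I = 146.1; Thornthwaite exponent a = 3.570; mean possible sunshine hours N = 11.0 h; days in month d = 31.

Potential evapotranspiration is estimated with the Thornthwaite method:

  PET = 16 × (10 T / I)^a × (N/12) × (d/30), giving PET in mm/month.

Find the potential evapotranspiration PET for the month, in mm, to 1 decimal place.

190.8 mm

10T/I = 10 × 29.7 / 146.1 = 2.0329
(10T/I)^a = 2.0329^3.570 = 12.5885
Uncorrected PET = 16 × 12.5885 = 201.416 mm
Correction = (N/12)(d/30) = (11.0/12)(31/30) = 0.9472
PET = 201.416 × 0.9472 = 190.781 mm/month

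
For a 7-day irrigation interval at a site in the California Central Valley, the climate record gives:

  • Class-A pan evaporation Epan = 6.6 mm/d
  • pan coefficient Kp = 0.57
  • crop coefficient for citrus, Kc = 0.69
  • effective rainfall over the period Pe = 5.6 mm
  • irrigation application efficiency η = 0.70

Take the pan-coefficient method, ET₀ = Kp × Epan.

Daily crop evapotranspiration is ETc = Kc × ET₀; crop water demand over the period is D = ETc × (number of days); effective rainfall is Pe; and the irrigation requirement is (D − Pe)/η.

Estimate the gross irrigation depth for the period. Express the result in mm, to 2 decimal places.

17.96 mm

ET₀ = 0.57 × 6.6 = 3.7620 mm/d
ETc = Kc × ET₀ = 0.69 × 3.7620 = 2.5958 mm/d
Crop demand D = ETc × 7 d = 2.5958 × 7 = 18.171 mm
D − Pe = 18.171 − 5.6 = 12.571 mm
Gross irrigation = 12.571 / 0.70 = 17.959 mm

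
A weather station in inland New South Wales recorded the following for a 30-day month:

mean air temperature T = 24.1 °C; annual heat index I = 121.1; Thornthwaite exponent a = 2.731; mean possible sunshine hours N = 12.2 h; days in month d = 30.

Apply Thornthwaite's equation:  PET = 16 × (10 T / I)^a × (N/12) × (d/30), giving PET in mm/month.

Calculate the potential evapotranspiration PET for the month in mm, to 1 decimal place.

10T/I = 10 × 24.1 / 121.1 = 1.9901
(10T/I)^a = 1.9901^2.731 = 6.5498
Uncorrected PET = 16 × 6.5498 = 104.797 mm
Correction = (N/12)(d/30) = (12.2/12)(30/30) = 1.0167
PET = 104.797 × 1.0167 = 106.547 mm/month

106.5 mm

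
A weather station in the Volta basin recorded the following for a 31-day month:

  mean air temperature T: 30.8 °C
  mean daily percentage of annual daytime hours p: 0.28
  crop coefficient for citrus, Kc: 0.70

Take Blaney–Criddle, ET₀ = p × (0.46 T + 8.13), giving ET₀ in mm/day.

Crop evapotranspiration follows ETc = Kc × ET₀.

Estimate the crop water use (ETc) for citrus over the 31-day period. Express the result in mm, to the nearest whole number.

ET₀ = 0.28 × (0.46 × 30.8 + 8.13) = 0.28 × 22.298 = 6.2434 mm/d
ETc = Kc × ET₀ = 0.70 × 6.2434 = 4.3704 mm/d
Over 31 days: 4.3704 × 31 = 135.482 mm

135 mm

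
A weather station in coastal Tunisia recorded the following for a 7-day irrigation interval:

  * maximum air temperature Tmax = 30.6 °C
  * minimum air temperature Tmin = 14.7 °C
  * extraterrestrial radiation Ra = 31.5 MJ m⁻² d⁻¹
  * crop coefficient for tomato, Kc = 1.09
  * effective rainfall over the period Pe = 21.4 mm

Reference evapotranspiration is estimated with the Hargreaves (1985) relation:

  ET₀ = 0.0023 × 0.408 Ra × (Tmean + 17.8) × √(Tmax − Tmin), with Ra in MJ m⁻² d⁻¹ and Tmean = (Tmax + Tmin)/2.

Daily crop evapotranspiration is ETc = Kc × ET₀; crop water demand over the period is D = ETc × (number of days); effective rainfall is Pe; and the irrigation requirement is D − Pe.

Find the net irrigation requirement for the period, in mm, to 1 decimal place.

Tmean = (30.6 + 14.7)/2 = 22.65 °C
0.408 Ra = 0.408 × 31.5 = 12.8520 mm/d equivalent
ET₀ = 0.0023 × 12.8520 × (22.65 + 17.8) × √15.9 = 0.0023 × 12.8520 × 40.45 × 3.9875 = 4.7678 mm/d
ETc = Kc × ET₀ = 1.09 × 4.7678 = 5.1969 mm/d
Crop demand D = ETc × 7 d = 5.1969 × 7 = 36.378 mm
D − Pe = 36.378 − 21.4 = 14.978 mm

15.0 mm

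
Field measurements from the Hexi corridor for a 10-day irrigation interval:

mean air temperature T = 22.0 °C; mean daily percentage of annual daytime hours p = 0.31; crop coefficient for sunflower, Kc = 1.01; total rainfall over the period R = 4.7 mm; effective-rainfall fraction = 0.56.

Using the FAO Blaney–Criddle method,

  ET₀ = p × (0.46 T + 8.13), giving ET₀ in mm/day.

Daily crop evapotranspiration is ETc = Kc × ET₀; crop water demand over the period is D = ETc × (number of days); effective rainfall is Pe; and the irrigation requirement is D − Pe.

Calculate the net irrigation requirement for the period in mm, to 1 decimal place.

ET₀ = 0.31 × (0.46 × 22.0 + 8.13) = 0.31 × 18.250 = 5.6575 mm/d
ETc = Kc × ET₀ = 1.01 × 5.6575 = 5.7141 mm/d
Crop demand D = ETc × 10 d = 5.7141 × 10 = 57.141 mm
Pe = 0.56 × 4.7 = 2.632 mm
D − Pe = 57.141 − 2.632 = 54.509 mm

54.5 mm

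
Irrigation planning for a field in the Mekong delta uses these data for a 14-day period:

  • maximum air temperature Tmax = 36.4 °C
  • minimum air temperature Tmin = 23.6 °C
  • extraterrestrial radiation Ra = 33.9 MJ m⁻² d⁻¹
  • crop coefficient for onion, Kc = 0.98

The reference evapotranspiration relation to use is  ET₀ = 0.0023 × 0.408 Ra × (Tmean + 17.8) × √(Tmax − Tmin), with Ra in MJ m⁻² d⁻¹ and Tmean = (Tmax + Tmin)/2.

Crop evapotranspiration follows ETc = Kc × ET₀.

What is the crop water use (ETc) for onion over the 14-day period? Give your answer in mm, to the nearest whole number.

Tmean = (36.4 + 23.6)/2 = 30.00 °C
0.408 Ra = 0.408 × 33.9 = 13.8312 mm/d equivalent
ET₀ = 0.0023 × 13.8312 × (30.00 + 17.8) × √12.8 = 0.0023 × 13.8312 × 47.80 × 3.5777 = 5.4403 mm/d
ETc = Kc × ET₀ = 0.98 × 5.4403 = 5.3315 mm/d
Over 14 days: 5.3315 × 14 = 74.641 mm

75 mm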